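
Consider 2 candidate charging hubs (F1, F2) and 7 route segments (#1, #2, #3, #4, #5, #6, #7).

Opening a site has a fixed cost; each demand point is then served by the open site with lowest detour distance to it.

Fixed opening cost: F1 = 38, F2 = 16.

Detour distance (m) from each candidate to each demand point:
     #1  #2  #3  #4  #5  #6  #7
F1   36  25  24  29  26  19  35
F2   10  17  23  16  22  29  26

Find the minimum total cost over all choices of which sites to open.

159

Open {F2}: assign each demand point to its cheapest open site.
  #1→F2 10, #2→F2 17, #3→F2 23, #4→F2 16, #5→F2 22, #6→F2 29, #7→F2 26
  detour distance 143, fixed 16 → total 159.
Compare {F1, F2}: detour distance 133 + fixed 54 = 187.
Compare {F1}: detour distance 194 + fixed 38 = 232.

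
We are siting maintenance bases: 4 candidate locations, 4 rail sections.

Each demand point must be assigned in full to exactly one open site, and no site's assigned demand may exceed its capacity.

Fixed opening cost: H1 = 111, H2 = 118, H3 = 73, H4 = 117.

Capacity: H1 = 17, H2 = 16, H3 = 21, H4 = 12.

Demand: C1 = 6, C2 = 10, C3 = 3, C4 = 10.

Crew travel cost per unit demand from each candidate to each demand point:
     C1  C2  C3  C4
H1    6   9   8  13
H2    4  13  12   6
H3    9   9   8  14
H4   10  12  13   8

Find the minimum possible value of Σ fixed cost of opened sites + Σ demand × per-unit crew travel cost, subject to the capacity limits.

Open {H2, H3}; cheapest assignment that respects the capacities:
  H2 (cap 16, load 16): C1, C4 — cost 6×4 + 10×6 = 84
  H3 (cap 21, load 13): C2, C3 — cost 10×9 + 3×8 = 114
  Shipping 198, fixed 191 → total 389.
  Any other capacity-feasible assignment to {H2, H3} ships for at least 198.
Compare {H1, H2}: its best feasible assignment gives total 427.
Compare {H3, H4}: its best feasible assignment gives total 438.
Every other set of open sites that can feasibly serve all demand totals ≥ 427 even under its best assignment. Minimum: 389.

389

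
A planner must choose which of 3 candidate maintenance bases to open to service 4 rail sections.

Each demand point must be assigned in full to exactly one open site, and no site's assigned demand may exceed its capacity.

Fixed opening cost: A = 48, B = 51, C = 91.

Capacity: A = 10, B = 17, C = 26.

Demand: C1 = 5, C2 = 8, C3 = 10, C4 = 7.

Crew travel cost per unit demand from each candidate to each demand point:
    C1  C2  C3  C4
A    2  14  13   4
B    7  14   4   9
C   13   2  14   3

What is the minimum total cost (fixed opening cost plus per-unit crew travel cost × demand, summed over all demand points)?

Open {B, C}; cheapest assignment that respects the capacities:
  B (cap 17, load 15): C1, C3 — cost 5×7 + 10×4 = 75
  C (cap 26, load 15): C2, C4 — cost 8×2 + 7×3 = 37
  Shipping 112, fixed 142 → total 254.
  Any other capacity-feasible assignment to {B, C} ships for at least 112.
Compare {A, B, C}: its best feasible assignment gives total 277.
Compare {A, C}: its best feasible assignment gives total 326.
Every other set of open sites that can feasibly serve all demand totals ≥ 277 even under its best assignment. Minimum: 254.

254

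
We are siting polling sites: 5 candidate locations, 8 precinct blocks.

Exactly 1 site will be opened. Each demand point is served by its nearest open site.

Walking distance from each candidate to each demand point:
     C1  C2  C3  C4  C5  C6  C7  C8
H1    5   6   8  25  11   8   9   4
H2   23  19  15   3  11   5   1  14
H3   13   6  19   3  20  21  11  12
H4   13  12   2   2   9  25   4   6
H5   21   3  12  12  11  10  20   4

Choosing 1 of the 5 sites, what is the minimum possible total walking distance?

73

Open {H4}.
  C1→H4 13, C2→H4 12, C3→H4 2, C4→H4 2, C5→H4 9, C6→H4 25, C7→H4 4, C8→H4 6  ⇒ total 73.
Compare {H1}: total 76.
Compare {H2}: total 91.
No size-1 selection does better; minimum is 73.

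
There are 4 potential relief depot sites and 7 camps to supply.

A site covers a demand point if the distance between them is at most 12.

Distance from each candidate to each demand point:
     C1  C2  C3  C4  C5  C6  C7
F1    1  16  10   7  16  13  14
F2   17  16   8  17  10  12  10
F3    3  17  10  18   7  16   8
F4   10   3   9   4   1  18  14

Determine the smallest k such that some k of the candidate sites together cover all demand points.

Coverage sets (demand points within 12 of each site):
  F1: {C1, C3, C4}
  F2: {C3, C5, C6, C7}
  F3: {C1, C3, C5, C7}
  F4: {C1, C2, C3, C4, C5}
No single site covers all 7 demand points.
But {F2, F4} covers everything, so the minimum is 2.

2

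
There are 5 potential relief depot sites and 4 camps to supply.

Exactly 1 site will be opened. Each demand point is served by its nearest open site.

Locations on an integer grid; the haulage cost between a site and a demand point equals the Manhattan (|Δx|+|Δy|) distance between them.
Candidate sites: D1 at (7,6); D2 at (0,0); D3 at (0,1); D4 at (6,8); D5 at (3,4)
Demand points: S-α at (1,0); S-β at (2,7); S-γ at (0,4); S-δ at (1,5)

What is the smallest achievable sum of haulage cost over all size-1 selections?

Open {D5}.
  S-α→D5 6, S-β→D5 4, S-γ→D5 3, S-δ→D5 3  ⇒ total 16.
Compare {D3}: total 18.
Compare {D2}: total 20.
No size-1 selection does better; minimum is 16.

16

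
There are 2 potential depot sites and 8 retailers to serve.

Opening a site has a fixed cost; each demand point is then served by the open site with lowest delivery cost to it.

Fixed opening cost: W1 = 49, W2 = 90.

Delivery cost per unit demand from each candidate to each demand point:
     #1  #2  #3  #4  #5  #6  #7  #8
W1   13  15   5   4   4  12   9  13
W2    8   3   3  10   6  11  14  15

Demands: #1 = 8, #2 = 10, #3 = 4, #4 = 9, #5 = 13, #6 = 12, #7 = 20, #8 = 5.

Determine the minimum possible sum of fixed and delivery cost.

710

Open {W1, W2}: assign each demand point to its cheapest open site.
  #1→W2 8×8=64, #2→W2 10×3=30, #3→W2 4×3=12, #4→W1 9×4=36, #5→W1 13×4=52, #6→W2 12×11=132, #7→W1 20×9=180, #8→W1 5×13=65
  delivery cost 571, fixed 139 → total 710.
Compare {W1}: delivery cost 751 + fixed 49 = 800.
Compare {W2}: delivery cost 761 + fixed 90 = 851.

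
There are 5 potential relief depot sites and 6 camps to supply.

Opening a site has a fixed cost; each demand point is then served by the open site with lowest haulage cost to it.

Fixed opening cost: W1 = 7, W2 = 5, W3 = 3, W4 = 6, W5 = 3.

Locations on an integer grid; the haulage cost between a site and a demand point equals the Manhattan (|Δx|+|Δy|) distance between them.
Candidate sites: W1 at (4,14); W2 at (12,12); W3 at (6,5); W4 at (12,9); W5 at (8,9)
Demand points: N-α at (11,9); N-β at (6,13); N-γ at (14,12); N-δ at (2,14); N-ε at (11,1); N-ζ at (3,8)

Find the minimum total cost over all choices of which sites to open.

40

Open {W1, W4}: assign each demand point to its cheapest open site.
  N-α→W4 1, N-β→W1 3, N-γ→W4 5, N-δ→W1 2, N-ε→W4 9, N-ζ→W1 7
  haulage cost 27, fixed 13 → total 40.
Compare {W1, W2, W3}: haulage cost 26 + fixed 15 = 41.
Compare {W1, W2}: haulage cost 30 + fixed 12 = 42.
Compare {W1, W2, W4}: haulage cost 24 + fixed 18 = 42.
All other subsets cost ≥ 41. Minimum total cost: 40.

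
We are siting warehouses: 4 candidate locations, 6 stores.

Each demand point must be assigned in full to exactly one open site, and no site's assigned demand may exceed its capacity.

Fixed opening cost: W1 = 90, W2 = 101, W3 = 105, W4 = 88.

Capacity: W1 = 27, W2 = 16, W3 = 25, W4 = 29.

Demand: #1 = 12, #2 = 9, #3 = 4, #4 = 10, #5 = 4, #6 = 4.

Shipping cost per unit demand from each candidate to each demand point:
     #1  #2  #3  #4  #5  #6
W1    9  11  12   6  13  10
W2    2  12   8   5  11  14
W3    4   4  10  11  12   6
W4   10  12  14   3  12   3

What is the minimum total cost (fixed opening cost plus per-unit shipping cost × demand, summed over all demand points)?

407

Open {W3, W4}; cheapest assignment that respects the capacities:
  W3 (cap 25, load 25): #1, #2, #3 — cost 12×4 + 9×4 + 4×10 = 124
  W4 (cap 29, load 18): #4, #5, #6 — cost 10×3 + 4×12 + 4×3 = 90
  Shipping 214, fixed 193 → total 407.
  Any other capacity-feasible assignment to {W3, W4} ships for at least 214.
Compare {W2, W4}: its best feasible assignment gives total 443.
Compare {W1, W3}: its best feasible assignment gives total 463.
Every other set of open sites that can feasibly serve all demand totals ≥ 443 even under its best assignment. Minimum: 407.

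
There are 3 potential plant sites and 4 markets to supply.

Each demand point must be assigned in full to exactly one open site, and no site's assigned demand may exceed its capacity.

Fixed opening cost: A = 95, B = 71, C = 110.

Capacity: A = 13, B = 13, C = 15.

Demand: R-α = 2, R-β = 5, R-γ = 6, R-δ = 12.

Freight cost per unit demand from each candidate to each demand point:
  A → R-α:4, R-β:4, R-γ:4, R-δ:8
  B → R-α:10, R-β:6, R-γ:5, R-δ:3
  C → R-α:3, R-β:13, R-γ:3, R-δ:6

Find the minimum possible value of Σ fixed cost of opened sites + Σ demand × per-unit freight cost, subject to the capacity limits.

254

Open {A, B}; cheapest assignment that respects the capacities:
  A (cap 13, load 13): R-α, R-β, R-γ — cost 2×4 + 5×4 + 6×4 = 52
  B (cap 13, load 12): R-δ — cost 12×3 = 36
  Shipping 88, fixed 166 → total 254.
  Any other capacity-feasible assignment to {A, B} ships for at least 88.
Compare {B, C}: its best feasible assignment gives total 306.
Compare {A, C}: its best feasible assignment gives total 327.
Every other set of open sites that can feasibly serve all demand totals ≥ 306 even under its best assignment. Minimum: 254.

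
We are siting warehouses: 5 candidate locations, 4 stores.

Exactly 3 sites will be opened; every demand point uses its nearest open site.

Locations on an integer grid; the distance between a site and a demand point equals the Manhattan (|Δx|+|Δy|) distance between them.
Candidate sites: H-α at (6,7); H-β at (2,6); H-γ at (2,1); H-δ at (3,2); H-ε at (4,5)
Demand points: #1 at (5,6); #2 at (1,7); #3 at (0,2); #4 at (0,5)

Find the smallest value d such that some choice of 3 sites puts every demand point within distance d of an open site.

Open {H-α, H-β, H-γ}.
  Farthest demand point is #3 at distance 3 (to H-γ); all others are ≤ 3.
With {H-α, H-β, H-δ} the worst case is 3.
With {H-β, H-γ, H-δ} the worst case is 3.
No size-3 selection achieves below 3.

3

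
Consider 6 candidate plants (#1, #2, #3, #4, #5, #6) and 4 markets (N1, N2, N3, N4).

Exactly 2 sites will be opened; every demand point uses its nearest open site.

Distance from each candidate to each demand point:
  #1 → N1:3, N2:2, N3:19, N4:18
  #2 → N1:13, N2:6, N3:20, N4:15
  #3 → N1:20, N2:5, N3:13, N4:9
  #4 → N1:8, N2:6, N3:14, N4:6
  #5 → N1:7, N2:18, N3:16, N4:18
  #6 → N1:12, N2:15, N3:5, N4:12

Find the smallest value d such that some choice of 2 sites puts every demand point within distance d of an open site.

Open {#4, #6}.
  Farthest demand point is N1 at distance 8 (to #4); all others are ≤ 8.
With {#1, #6} the worst case is 12.
With {#2, #6} the worst case is 12.
No size-2 selection achieves below 8.

8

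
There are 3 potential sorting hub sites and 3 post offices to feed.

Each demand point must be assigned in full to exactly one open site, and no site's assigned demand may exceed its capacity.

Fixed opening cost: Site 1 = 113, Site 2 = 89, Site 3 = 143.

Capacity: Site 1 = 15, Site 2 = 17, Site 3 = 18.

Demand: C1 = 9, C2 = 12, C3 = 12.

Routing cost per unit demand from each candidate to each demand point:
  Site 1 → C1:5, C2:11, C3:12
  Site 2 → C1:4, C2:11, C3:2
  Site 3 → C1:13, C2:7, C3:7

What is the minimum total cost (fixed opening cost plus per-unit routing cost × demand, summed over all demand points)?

Open {Site 1, Site 2, Site 3}; cheapest assignment that respects the capacities:
  Site 1 (cap 15, load 9): C1 — cost 9×5 = 45
  Site 2 (cap 17, load 12): C3 — cost 12×2 = 24
  Site 3 (cap 18, load 12): C2 — cost 12×7 = 84
  Shipping 153, fixed 345 → total 498.
  Any other capacity-feasible assignment to {Site 1, Site 2, Site 3} ships for at least 153.
Total demand is 33; every other set of sites either has combined capacity below 33 or cannot fit the demands without splitting one across sites, so {Site 1, Site 2, Site 3} is the only feasible choice of open sites. Minimum: 498.

498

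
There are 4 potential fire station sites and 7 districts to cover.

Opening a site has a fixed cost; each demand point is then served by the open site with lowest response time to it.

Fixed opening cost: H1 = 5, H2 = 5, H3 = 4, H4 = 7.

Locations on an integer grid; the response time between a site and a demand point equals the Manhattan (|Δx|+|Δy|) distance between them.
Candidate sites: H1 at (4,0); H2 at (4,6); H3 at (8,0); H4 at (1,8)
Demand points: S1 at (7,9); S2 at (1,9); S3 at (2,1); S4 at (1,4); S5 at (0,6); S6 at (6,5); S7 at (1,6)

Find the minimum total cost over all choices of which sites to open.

Open {H2, H4}: assign each demand point to its cheapest open site.
  S1→H2 6, S2→H4 1, S3→H2 7, S4→H4 4, S5→H4 3, S6→H2 3, S7→H4 2
  response time 26, fixed 12 → total 38.
Compare {H2}: response time 34 + fixed 5 = 39.
Compare {H1, H4}: response time 27 + fixed 12 = 39.
Compare {H1, H2, H4}: response time 22 + fixed 17 = 39.
All other subsets cost ≥ 39. Minimum total cost: 38.

38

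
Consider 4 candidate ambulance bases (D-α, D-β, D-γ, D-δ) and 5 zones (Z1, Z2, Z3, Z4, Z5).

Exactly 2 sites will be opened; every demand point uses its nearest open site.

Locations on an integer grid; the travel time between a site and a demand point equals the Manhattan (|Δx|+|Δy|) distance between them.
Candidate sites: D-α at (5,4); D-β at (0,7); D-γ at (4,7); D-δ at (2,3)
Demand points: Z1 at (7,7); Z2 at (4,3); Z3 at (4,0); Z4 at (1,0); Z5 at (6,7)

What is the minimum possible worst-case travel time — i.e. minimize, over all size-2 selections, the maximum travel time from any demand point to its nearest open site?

5

Open {D-α, D-δ}.
  Farthest demand point is Z1 at travel time 5 (to D-α); all others are ≤ 5.
With {D-γ, D-δ} the worst case is 5.
With {D-β, D-δ} the worst case is 7.
No size-2 selection achieves below 5.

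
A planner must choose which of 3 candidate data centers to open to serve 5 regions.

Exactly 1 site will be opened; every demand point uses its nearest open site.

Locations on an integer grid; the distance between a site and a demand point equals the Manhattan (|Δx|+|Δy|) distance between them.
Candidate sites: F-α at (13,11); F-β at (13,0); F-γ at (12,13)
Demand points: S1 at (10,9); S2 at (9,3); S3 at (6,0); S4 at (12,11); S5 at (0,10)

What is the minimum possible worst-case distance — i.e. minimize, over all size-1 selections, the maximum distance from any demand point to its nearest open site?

18

Open {F-α}.
  Farthest demand point is S3 at distance 18 (to F-α); all others are ≤ 18.
With {F-γ} the worst case is 19.
With {F-β} the worst case is 23.
No size-1 selection achieves below 18.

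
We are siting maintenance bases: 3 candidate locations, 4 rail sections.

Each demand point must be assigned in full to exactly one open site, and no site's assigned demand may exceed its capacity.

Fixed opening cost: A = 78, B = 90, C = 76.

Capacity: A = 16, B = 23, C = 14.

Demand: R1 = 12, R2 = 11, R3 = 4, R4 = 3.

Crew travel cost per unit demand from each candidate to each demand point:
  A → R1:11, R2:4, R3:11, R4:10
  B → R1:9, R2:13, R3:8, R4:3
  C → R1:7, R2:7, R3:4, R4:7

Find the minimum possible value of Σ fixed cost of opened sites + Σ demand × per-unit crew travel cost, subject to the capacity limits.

Open {A, B}; cheapest assignment that respects the capacities:
  A (cap 16, load 11): R2 — cost 11×4 = 44
  B (cap 23, load 19): R1, R3, R4 — cost 12×9 + 4×8 + 3×3 = 149
  Shipping 193, fixed 168 → total 361.
  Any other capacity-feasible assignment to {A, B} ships for at least 193.
Compare {B, C}: its best feasible assignment gives total 392.
Compare {A, B, C}: its best feasible assignment gives total 413.
Every other set of open sites that can feasibly serve all demand totals ≥ 392 even under its best assignment. Minimum: 361.

361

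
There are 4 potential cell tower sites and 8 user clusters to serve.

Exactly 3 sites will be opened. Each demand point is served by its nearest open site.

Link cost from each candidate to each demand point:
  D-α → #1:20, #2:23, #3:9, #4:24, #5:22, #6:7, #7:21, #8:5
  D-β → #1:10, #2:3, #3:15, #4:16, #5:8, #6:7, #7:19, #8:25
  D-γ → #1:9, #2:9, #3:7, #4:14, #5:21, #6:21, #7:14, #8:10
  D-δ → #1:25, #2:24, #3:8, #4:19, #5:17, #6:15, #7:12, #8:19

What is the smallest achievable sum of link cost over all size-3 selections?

67

Open {D-α, D-β, D-γ}.
  #1→D-γ 9, #2→D-β 3, #3→D-γ 7, #4→D-γ 14, #5→D-β 8, #6→D-α 7, #7→D-γ 14, #8→D-α 5  ⇒ total 67.
Compare {D-α, D-β, D-δ}: total 69.
Compare {D-β, D-γ, D-δ}: total 70.
No size-3 selection does better; minimum is 67.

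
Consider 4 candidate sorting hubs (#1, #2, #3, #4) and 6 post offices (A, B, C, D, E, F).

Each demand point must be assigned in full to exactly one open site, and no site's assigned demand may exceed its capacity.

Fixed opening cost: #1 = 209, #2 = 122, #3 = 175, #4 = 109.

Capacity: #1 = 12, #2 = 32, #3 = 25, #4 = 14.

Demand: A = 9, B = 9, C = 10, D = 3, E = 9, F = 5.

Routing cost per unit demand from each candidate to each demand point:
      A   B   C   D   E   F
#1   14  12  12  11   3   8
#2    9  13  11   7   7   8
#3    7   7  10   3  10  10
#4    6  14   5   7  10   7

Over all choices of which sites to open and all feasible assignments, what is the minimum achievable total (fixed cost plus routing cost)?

Open {#2, #4}; cheapest assignment that respects the capacities:
  #2 (cap 32, load 32): A, B, E, F — cost 9×9 + 9×13 + 9×7 + 5×8 = 301
  #4 (cap 14, load 13): C, D — cost 10×5 + 3×7 = 71
  Shipping 372, fixed 231 → total 603.
  Any other capacity-feasible assignment to {#2, #4} ships for at least 372.
Compare {#2, #3}: its best feasible assignment gives total 645.
Compare {#2, #3, #4}: its best feasible assignment gives total 694.
Every other set of open sites that can feasibly serve all demand totals ≥ 645 even under its best assignment. Minimum: 603.

603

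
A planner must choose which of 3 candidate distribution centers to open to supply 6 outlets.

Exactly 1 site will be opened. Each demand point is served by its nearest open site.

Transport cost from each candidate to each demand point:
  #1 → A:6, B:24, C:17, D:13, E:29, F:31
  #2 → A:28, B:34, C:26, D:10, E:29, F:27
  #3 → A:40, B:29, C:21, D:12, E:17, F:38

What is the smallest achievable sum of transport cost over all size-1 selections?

120

Open {#1}.
  A→#1 6, B→#1 24, C→#1 17, D→#1 13, E→#1 29, F→#1 31  ⇒ total 120.
Compare {#2}: total 154.
Compare {#3}: total 157.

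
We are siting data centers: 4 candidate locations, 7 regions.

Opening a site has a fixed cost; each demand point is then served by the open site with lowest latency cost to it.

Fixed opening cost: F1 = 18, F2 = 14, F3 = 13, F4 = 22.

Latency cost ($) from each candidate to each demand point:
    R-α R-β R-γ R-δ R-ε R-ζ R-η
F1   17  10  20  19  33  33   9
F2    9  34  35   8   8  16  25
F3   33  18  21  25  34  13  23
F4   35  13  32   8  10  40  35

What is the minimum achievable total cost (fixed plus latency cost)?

Open {F1, F2}: assign each demand point to its cheapest open site.
  R-α→F2 9, R-β→F1 10, R-γ→F1 20, R-δ→F2 8, R-ε→F2 8, R-ζ→F2 16, R-η→F1 9
  latency cost 80, fixed 32 → total 112.
Compare {F1, F2, F3}: latency cost 77 + fixed 45 = 122.
Compare {F2, F3}: latency cost 100 + fixed 27 = 127.
Compare {F1, F2, F4}: latency cost 80 + fixed 54 = 134.
All other subsets cost ≥ 122. Minimum total cost: 112.

112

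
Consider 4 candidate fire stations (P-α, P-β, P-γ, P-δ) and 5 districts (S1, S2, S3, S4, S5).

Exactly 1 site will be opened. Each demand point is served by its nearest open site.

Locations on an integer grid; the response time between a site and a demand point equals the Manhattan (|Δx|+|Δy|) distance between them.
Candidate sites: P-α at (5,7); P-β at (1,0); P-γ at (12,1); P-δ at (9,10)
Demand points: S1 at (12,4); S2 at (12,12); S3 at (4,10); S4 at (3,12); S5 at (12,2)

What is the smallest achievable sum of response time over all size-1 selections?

38

Open {P-δ}.
  S1→P-δ 9, S2→P-δ 5, S3→P-δ 5, S4→P-δ 8, S5→P-δ 11  ⇒ total 38.
Compare {P-α}: total 45.
Compare {P-γ}: total 52.
No size-1 selection does better; minimum is 38.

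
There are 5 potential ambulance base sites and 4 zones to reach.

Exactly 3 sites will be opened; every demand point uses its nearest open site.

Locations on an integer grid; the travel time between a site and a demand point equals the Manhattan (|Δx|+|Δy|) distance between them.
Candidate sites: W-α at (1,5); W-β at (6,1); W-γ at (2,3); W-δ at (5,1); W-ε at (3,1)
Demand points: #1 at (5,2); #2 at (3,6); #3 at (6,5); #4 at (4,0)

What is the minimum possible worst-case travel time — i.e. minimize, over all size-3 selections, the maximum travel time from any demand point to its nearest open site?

4

Open {W-α, W-β, W-γ}.
  Farthest demand point is #3 at travel time 4 (to W-β); all others are ≤ 4.
With {W-α, W-β, W-δ} the worst case is 4.
With {W-α, W-β, W-ε} the worst case is 4.
No size-3 selection achieves below 4.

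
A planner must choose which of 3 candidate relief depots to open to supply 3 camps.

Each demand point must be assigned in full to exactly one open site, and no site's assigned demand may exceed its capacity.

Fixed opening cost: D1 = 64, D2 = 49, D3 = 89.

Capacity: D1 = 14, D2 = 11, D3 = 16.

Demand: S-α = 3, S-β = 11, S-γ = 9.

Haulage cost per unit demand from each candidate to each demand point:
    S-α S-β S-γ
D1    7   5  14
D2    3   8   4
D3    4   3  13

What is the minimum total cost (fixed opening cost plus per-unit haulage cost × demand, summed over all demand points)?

Open {D2, D3}; cheapest assignment that respects the capacities:
  D2 (cap 11, load 9): S-γ — cost 9×4 = 36
  D3 (cap 16, load 14): S-α, S-β — cost 3×4 + 11×3 = 45
  Shipping 81, fixed 138 → total 219.
  Any other capacity-feasible assignment to {D2, D3} ships for at least 81.
Compare {D1, D2}: its best feasible assignment gives total 225.
Compare {D1, D2, D3}: its best feasible assignment gives total 283.
Every other set of open sites that can feasibly serve all demand totals ≥ 225 even under its best assignment. Minimum: 219.

219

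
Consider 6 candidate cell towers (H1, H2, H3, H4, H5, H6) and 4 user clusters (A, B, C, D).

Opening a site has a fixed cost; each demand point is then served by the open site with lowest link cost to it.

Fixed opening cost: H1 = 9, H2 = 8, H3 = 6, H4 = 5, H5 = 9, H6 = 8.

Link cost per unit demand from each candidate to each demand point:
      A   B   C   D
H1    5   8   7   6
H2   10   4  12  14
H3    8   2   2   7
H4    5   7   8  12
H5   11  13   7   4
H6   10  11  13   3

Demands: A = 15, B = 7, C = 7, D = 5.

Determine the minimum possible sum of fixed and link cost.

Open {H3, H4, H6}: assign each demand point to its cheapest open site.
  A→H4 15×5=75, B→H3 7×2=14, C→H3 7×2=14, D→H6 5×3=15
  link cost 118, fixed 19 → total 137.
Compare {H1, H3, H6}: link cost 118 + fixed 23 = 141.
Compare {H3, H4, H5}: link cost 123 + fixed 20 = 143.
Compare {H2, H3, H4, H6}: link cost 118 + fixed 27 = 145.
All other subsets cost ≥ 141. Minimum total cost: 137.

137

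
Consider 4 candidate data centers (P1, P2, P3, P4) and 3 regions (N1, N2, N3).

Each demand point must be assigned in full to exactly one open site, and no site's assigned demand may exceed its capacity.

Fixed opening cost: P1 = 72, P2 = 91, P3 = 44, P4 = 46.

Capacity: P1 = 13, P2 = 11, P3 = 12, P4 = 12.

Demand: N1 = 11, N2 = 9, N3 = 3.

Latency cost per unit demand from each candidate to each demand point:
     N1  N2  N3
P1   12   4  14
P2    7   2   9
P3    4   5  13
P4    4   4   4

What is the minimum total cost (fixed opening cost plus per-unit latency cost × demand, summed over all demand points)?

182

Open {P3, P4}; cheapest assignment that respects the capacities:
  P3 (cap 12, load 11): N1 — cost 11×4 = 44
  P4 (cap 12, load 12): N2, N3 — cost 9×4 + 3×4 = 48
  Shipping 92, fixed 90 → total 182.
  Any other capacity-feasible assignment to {P3, P4} ships for at least 92.
Compare {P1, P3}: its best feasible assignment gives total 238.
Compare {P1, P4}: its best feasible assignment gives total 240.
Every other set of open sites that can feasibly serve all demand totals ≥ 238 even under its best assignment. Minimum: 182.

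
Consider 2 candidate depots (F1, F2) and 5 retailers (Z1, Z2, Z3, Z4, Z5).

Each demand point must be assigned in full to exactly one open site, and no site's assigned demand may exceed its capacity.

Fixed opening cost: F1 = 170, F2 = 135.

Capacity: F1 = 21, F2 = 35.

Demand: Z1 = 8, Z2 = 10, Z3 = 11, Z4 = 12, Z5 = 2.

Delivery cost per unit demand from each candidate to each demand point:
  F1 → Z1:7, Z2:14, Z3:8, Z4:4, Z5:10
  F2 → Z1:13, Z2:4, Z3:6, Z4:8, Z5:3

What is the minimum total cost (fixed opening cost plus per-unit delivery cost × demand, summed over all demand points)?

Open {F1, F2}; cheapest assignment that respects the capacities:
  F1 (cap 21, load 20): Z1, Z4 — cost 8×7 + 12×4 = 104
  F2 (cap 35, load 23): Z2, Z3, Z5 — cost 10×4 + 11×6 + 2×3 = 112
  Shipping 216, fixed 305 → total 521.
  Any other capacity-feasible assignment to {F1, F2} ships for at least 216.
Total demand is 43 and no other set of sites has combined capacity ≥ 43, so {F1, F2} is the only feasible choice of open sites. Minimum: 521.

521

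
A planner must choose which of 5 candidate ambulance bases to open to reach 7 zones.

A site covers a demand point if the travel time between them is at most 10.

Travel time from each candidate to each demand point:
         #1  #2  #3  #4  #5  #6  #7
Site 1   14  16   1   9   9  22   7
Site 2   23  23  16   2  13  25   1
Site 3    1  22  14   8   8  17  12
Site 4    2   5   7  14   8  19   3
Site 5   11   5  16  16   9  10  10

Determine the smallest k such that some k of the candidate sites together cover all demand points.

3

Coverage sets (demand points within 10 of each site):
  Site 1: {#3, #4, #5, #7}
  Site 2: {#4, #7}
  Site 3: {#1, #4, #5}
  Site 4: {#1, #2, #3, #5, #7}
  Site 5: {#2, #5, #6, #7}
No 2 sites suffice: every size-2 union leaves at least one demand point uncovered.
But {Site 1, Site 3, Site 5} covers everything, so the minimum is 3.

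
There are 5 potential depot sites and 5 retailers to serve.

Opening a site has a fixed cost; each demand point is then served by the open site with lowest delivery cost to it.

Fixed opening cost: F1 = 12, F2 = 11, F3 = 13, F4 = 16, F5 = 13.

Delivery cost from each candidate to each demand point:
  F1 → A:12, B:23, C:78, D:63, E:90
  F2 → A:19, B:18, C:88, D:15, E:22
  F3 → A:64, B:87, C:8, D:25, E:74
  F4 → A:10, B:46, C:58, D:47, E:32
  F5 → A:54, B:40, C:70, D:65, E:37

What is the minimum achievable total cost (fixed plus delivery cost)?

106

Open {F2, F3}: assign each demand point to its cheapest open site.
  A→F2 19, B→F2 18, C→F3 8, D→F2 15, E→F2 22
  delivery cost 82, fixed 24 → total 106.
Compare {F1, F2, F3}: delivery cost 75 + fixed 36 = 111.
Compare {F2, F3, F4}: delivery cost 73 + fixed 40 = 113.
Compare {F2, F3, F5}: delivery cost 82 + fixed 37 = 119.
All other subsets cost ≥ 111. Minimum total cost: 106.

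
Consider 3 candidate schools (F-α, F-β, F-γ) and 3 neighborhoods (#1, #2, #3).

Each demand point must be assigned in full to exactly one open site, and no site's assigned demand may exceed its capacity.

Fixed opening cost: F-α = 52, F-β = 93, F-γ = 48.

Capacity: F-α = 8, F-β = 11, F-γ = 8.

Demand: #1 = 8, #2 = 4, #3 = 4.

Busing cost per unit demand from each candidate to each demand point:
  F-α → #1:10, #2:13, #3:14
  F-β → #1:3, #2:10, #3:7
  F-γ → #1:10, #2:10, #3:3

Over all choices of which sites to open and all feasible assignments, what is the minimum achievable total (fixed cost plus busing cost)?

Open {F-β, F-γ}; cheapest assignment that respects the capacities:
  F-β (cap 11, load 8): #1 — cost 8×3 = 24
  F-γ (cap 8, load 8): #2, #3 — cost 4×10 + 4×3 = 52
  Shipping 76, fixed 141 → total 217.
  Any other capacity-feasible assignment to {F-β, F-γ} ships for at least 76.
Compare {F-α, F-γ}: its best feasible assignment gives total 232.
Compare {F-α, F-β, F-γ}: its best feasible assignment gives total 269.
Every other set of open sites that can feasibly serve all demand totals ≥ 232 even under its best assignment. Minimum: 217.

217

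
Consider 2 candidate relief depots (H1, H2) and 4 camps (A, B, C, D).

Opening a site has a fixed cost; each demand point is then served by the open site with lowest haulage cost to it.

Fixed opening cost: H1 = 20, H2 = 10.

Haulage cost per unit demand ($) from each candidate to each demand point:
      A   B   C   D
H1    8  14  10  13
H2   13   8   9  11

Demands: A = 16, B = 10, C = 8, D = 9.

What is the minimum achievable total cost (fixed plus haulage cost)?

409

Open {H1, H2}: assign each demand point to its cheapest open site.
  A→H1 16×8=128, B→H2 10×8=80, C→H2 8×9=72, D→H2 9×11=99
  haulage cost 379, fixed 30 → total 409.
Compare {H2}: haulage cost 459 + fixed 10 = 469.
Compare {H1}: haulage cost 465 + fixed 20 = 485.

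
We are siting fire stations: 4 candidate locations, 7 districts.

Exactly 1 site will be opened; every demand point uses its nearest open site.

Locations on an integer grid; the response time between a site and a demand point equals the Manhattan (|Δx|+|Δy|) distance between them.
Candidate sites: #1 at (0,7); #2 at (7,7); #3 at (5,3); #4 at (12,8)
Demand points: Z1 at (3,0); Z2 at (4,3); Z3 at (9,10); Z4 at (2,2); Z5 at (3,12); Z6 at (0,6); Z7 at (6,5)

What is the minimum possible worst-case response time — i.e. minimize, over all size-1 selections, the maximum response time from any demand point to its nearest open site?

Open {#2}.
  Farthest demand point is Z1 at response time 11 (to #2); all others are ≤ 11.
With {#3} the worst case is 11.
With {#1} the worst case is 12.
No size-1 selection achieves below 11.

11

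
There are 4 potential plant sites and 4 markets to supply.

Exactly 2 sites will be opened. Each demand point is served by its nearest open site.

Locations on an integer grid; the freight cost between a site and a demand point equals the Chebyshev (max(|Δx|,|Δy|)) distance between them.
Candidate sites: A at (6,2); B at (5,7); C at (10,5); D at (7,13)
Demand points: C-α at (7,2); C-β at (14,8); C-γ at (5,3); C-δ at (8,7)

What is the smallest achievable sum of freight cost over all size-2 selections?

8

Open {A, C}.
  C-α→A 1, C-β→C 4, C-γ→A 1, C-δ→C 2  ⇒ total 8.
Compare {A, B}: total 13.
Compare {B, C}: total 13.
No size-2 selection does better; minimum is 8.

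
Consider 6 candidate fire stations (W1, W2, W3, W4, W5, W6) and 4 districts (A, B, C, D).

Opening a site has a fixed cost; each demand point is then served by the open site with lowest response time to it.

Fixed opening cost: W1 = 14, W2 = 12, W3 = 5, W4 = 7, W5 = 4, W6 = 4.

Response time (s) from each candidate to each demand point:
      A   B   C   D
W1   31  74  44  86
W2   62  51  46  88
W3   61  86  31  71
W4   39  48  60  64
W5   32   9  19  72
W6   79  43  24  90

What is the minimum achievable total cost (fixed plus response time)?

135

Open {W4, W5}: assign each demand point to its cheapest open site.
  A→W5 32, B→W5 9, C→W5 19, D→W4 64
  response time 124, fixed 11 → total 135.
Compare {W5}: response time 132 + fixed 4 = 136.
Compare {W4, W5, W6}: response time 124 + fixed 15 = 139.
Compare {W3, W5}: response time 131 + fixed 9 = 140.
All other subsets cost ≥ 136. Minimum total cost: 135.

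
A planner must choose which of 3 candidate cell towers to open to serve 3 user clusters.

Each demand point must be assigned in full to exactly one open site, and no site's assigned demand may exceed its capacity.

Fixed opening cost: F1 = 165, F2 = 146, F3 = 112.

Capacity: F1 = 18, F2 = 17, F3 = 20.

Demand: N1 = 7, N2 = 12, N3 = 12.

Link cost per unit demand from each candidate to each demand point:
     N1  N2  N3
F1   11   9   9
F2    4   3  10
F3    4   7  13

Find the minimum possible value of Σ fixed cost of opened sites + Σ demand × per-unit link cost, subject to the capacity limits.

478

Open {F2, F3}; cheapest assignment that respects the capacities:
  F2 (cap 17, load 12): N2 — cost 12×3 = 36
  F3 (cap 20, load 19): N1, N3 — cost 7×4 + 12×13 = 184
  Shipping 220, fixed 258 → total 478.
  Any other capacity-feasible assignment to {F2, F3} ships for at least 220.
Compare {F1, F3}: its best feasible assignment gives total 497.
Compare {F1, F2, F3}: its best feasible assignment gives total 595.
Every other set of open sites that can feasibly serve all demand totals ≥ 497 even under its best assignment. Minimum: 478.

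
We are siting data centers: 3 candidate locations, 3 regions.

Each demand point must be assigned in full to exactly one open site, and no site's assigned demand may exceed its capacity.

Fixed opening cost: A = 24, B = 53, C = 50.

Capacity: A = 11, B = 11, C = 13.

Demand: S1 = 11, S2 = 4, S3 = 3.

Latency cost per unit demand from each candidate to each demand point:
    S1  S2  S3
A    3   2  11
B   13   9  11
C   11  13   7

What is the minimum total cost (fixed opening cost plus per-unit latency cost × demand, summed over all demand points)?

Open {A, B}; cheapest assignment that respects the capacities:
  A (cap 11, load 11): S1 — cost 11×3 = 33
  B (cap 11, load 7): S2, S3 — cost 4×9 + 3×11 = 69
  Shipping 102, fixed 77 → total 179.
  Any other capacity-feasible assignment to {A, B} ships for at least 102.
Compare {A, C}: its best feasible assignment gives total 180.
Compare {A, B, C}: its best feasible assignment gives total 217.
Every other set of open sites that can feasibly serve all demand totals ≥ 180 even under its best assignment. Minimum: 179.

179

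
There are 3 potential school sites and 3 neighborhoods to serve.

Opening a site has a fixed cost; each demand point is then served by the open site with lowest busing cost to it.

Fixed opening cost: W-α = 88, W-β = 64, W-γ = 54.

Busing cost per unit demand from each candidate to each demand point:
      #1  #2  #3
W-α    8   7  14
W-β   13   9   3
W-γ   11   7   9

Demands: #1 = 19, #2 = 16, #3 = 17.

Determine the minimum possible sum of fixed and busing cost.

467

Open {W-α, W-β}: assign each demand point to its cheapest open site.
  #1→W-α 19×8=152, #2→W-α 16×7=112, #3→W-β 17×3=51
  busing cost 315, fixed 152 → total 467.
Compare {W-β, W-γ}: busing cost 372 + fixed 118 = 490.
Compare {W-β}: busing cost 442 + fixed 64 = 506.
Compare {W-α, W-β, W-γ}: busing cost 315 + fixed 206 = 521.
All other subsets cost ≥ 490. Minimum total cost: 467.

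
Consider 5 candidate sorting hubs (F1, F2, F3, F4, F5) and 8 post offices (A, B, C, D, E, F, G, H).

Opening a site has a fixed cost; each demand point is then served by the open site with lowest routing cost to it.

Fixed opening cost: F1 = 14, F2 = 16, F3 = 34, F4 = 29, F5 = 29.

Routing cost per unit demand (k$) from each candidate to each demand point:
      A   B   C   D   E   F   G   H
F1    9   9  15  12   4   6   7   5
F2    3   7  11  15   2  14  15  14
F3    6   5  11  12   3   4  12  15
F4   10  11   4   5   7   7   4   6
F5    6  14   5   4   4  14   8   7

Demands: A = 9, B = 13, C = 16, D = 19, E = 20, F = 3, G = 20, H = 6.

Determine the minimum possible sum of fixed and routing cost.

Open {F2, F3, F4}: assign each demand point to its cheapest open site.
  A→F2 9×3=27, B→F3 13×5=65, C→F4 16×4=64, D→F4 19×5=95, E→F2 20×2=40, F→F3 3×4=12, G→F4 20×4=80, H→F4 6×6=36
  routing cost 419, fixed 79 → total 498.
Compare {F2, F4}: routing cost 454 + fixed 45 = 499.
Compare {F1, F2, F4}: routing cost 445 + fixed 59 = 504.
Compare {F1, F2, F3, F4}: routing cost 413 + fixed 93 = 506.
All other subsets cost ≥ 499. Minimum total cost: 498.

498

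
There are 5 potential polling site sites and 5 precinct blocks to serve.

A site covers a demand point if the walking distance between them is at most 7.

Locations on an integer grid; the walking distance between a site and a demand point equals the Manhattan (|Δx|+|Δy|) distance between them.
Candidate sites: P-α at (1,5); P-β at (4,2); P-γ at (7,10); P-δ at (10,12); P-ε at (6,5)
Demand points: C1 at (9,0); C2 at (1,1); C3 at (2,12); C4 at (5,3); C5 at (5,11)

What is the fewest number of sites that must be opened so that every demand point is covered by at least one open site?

2

Coverage sets (demand points within 7 of each site):
  P-α: {C2, C4}
  P-β: {C1, C2, C4}
  P-γ: {C3, C5}
  P-δ: {C5}
  P-ε: {C4, C5}
No single site covers all 5 demand points.
But {P-β, P-γ} covers everything, so the minimum is 2.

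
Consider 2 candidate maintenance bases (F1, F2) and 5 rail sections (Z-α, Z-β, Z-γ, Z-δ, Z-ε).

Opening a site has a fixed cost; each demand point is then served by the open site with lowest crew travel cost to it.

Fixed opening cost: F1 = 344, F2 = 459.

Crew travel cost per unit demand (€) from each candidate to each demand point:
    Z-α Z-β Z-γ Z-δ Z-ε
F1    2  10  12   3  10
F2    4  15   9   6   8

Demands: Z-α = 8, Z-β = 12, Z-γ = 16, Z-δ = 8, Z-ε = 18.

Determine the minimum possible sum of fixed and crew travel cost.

Open {F1}: assign each demand point to its cheapest open site.
  Z-α→F1 8×2=16, Z-β→F1 12×10=120, Z-γ→F1 16×12=192, Z-δ→F1 8×3=24, Z-ε→F1 18×10=180
  crew travel cost 532, fixed 344 → total 876.
Compare {F2}: crew travel cost 548 + fixed 459 = 1007.
Compare {F1, F2}: crew travel cost 448 + fixed 803 = 1251.

876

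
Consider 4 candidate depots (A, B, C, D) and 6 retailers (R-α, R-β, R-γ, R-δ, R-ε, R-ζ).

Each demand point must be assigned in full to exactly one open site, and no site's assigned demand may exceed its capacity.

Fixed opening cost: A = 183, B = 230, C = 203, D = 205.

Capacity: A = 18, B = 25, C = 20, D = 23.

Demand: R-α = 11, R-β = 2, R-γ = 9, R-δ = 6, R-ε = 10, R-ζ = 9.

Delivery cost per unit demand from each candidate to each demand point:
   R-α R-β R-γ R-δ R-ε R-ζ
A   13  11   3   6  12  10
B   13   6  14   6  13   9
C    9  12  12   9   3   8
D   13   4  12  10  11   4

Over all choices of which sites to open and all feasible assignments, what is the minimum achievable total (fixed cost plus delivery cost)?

Open {A, C, D}; cheapest assignment that respects the capacities:
  A (cap 18, load 15): R-γ, R-δ — cost 9×3 + 6×6 = 63
  C (cap 20, load 10): R-ε — cost 10×3 = 30
  D (cap 23, load 22): R-α, R-β, R-ζ — cost 11×13 + 2×4 + 9×4 = 187
  Shipping 280, fixed 591 → total 871.
  Any other capacity-feasible assignment to {A, C, D} ships for at least 280.
Compare {B, D}: its best feasible assignment gives total 914.
Compare {A, B, C}: its best feasible assignment gives total 936.
Every other set of open sites that can feasibly serve all demand totals ≥ 914 even under its best assignment. Minimum: 871.

871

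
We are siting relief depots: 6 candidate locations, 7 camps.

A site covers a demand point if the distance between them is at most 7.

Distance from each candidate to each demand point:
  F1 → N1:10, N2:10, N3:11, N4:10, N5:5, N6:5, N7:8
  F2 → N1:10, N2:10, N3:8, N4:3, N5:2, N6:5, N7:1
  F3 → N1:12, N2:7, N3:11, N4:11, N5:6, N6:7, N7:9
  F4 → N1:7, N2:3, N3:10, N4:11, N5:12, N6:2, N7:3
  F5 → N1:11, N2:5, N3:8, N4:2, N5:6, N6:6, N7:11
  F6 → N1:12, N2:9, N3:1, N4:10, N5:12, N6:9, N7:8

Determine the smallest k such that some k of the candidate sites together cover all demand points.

3

Coverage sets (demand points within 7 of each site):
  F1: {N5, N6}
  F2: {N4, N5, N6, N7}
  F3: {N2, N5, N6}
  F4: {N1, N2, N6, N7}
  F5: {N2, N4, N5, N6}
  F6: {N3}
No 2 sites suffice: every size-2 union leaves at least one demand point uncovered.
But {F2, F4, F6} covers everything, so the minimum is 3.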